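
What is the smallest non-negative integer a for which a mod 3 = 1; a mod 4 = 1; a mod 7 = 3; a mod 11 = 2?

409

The moduli are pairwise coprime; N = 3·4·7·11 = 924.
N/3 = 308; 308 ≡ 2 (mod 3); 2·2 ≡ 1, so inverse 2.
N/4 = 231; 231 ≡ 3 (mod 4); 3·3 ≡ 1, so inverse 3.
N/7 = 132; 132 ≡ 6 (mod 7); 6·6 ≡ 1, so inverse 6.
N/11 = 84; 84 ≡ 7 (mod 11); 7·8 ≡ 1, so inverse 8.
a ≡ 1·308·2 + 1·231·3 + 3·132·6 + 2·84·8 = 5029.
5029 mod 924 = 409.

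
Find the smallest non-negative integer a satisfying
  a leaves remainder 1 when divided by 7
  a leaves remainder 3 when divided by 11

Combine the congruences pairwise.
From a ≡ 1 (mod 7) write a = 1 + 7t. Substituting into a ≡ 3 (mod 11) gives 7t ≡ 2 (mod 11), and since 7⁻¹ ≡ 8 (mod 11), t ≡ 5. Hence a ≡ 1 + 7·5 = 36 (mod 77).

36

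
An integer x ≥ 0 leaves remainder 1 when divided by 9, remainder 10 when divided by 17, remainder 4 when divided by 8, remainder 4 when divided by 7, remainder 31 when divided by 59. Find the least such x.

From x ≡ 1 (mod 9) write x = 1 + 9t. Substituting into x ≡ 10 (mod 17) gives 9t ≡ 9 (mod 17), and since 9⁻¹ ≡ 2 (mod 17), t ≡ 1. Hence x ≡ 1 + 9·1 = 10 (mod 153).
From x ≡ 10 (mod 153) write x = 10 + 153t. Substituting into x ≡ 4 (mod 8) gives 153t ≡ 2 (mod 8), and since 1⁻¹ ≡ 1 (mod 8), t ≡ 2. Hence x ≡ 10 + 153·2 = 316 (mod 1224).
From x ≡ 316 (mod 1224) write x = 316 + 1224t. Substituting into x ≡ 4 (mod 7) gives 1224t ≡ 3 (mod 7), and since 6⁻¹ ≡ 6 (mod 7), t ≡ 4. Hence x ≡ 316 + 1224·4 = 5212 (mod 8568).
From x ≡ 5212 (mod 8568) write x = 5212 + 8568t. Substituting into x ≡ 31 (mod 59) gives 8568t ≡ 11 (mod 59), and since 13⁻¹ ≡ 50 (mod 59), t ≡ 19. Hence x ≡ 5212 + 8568·19 = 168004 (mod 505512).

168004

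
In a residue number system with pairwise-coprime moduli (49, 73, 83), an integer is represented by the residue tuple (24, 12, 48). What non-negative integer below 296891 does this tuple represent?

55492

From x ≡ 24 (mod 49) write x = 24 + 49t. Substituting into x ≡ 12 (mod 73) gives 49t ≡ 61 (mod 73), and since 49⁻¹ ≡ 3 (mod 73), t ≡ 37. Hence x ≡ 24 + 49·37 = 1837 (mod 3577).
From x ≡ 1837 (mod 3577) write x = 1837 + 3577t. Substituting into x ≡ 48 (mod 83) gives 3577t ≡ 37 (mod 83), and since 8⁻¹ ≡ 52 (mod 83), t ≡ 15. Hence x ≡ 1837 + 3577·15 = 55492 (mod 296891).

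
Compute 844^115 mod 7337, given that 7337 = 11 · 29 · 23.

6929

Mod 11: 844 ≡ 8; by Fermat, exponent reduces to 115 mod 10 = 5; 8^5 ≡ 10 (mod 11).
Mod 29: 844 ≡ 3; by Fermat, exponent reduces to 115 mod 28 = 3; 3^3 ≡ 27 (mod 29).
Mod 23: 844 ≡ 16; by Fermat, exponent reduces to 115 mod 22 = 5; 16^5 ≡ 6 (mod 23).
Combine by CRT: x ≡ 10 (mod 11), x ≡ 27 (mod 29), x ≡ 6 (mod 23) ⇒ x ≡ 6929 (mod 7337).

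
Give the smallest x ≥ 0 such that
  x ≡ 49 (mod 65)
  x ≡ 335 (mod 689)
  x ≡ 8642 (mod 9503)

Combine the congruences pairwise.
gcd(65, 689) = 13 and 13 | (335 − 49), so the pair is consistent; merging gives x ≡ 1024 (mod 3445), where 3445 = lcm(65, 689).
gcd(3445, 9503) = 13 and 13 | (8642 − 1024), so the pair is consistent; merging gives x ≡ 331744 (mod 2518295), where 2518295 = lcm(3445, 9503).
The solution is unique modulo lcm(65, 689, 9503) = 2518295.

331744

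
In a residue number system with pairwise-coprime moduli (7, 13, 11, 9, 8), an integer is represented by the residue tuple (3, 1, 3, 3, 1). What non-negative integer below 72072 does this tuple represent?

4161

The moduli are pairwise coprime; N = 7·13·11·9·8 = 72072.
N/7 = 10296; 10296 ≡ 6 (mod 7); 6·6 ≡ 1, so inverse 6.
N/13 = 5544; 5544 ≡ 6 (mod 13); 6·11 ≡ 1, so inverse 11.
N/11 = 6552; 6552 ≡ 7 (mod 11); 7·8 ≡ 1, so inverse 8.
N/9 = 8008; 8008 ≡ 7 (mod 9); 7·4 ≡ 1, so inverse 4.
N/8 = 9009; 9009 ≡ 1 (mod 8), inverse 1.
x ≡ 3·10296·6 + 1·5544·11 + 3·6552·8 + 3·8008·4 + 1·9009·1 = 508665.
508665 mod 72072 = 4161.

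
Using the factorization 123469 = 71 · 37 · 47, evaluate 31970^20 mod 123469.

Mod 71: 31970 ≡ 20; 20^20 ≡ 32 (mod 71).
Mod 37: 31970 ≡ 2; 2^20 ≡ 33 (mod 37).
Mod 47: 31970 ≡ 10; 10^20 ≡ 18 (mod 47).
Combine by CRT: x ≡ 32 (mod 71), x ≡ 33 (mod 37), x ≡ 18 (mod 47) ⇒ x ≡ 11392 (mod 123469).

11392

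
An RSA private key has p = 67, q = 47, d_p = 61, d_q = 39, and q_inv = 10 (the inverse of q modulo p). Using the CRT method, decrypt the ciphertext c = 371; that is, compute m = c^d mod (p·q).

m₁ = c^(d_p) mod p: c ≡ 36 (mod 67), and 36^61 mod 67 = 21.
m₂ = c^(d_q) mod q: c ≡ 42 (mod 47), and 42^39 mod 47 = 17.
h = q_inv·(m₁ − m₂) mod p = 10·(21 − 17) mod 67 = 40.
m = m₂ + h·q = 17 + 40·47 = 1897.

1897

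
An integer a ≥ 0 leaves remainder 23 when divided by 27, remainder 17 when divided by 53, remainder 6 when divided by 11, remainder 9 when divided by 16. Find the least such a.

14009

From a ≡ 23 (mod 27) write a = 23 + 27t. Substituting into a ≡ 17 (mod 53) gives 27t ≡ 47 (mod 53), and since 27⁻¹ ≡ 2 (mod 53), t ≡ 41. Hence a ≡ 23 + 27·41 = 1130 (mod 1431).
From a ≡ 1130 (mod 1431) write a = 1130 + 1431t. Substituting into a ≡ 6 (mod 11) gives 1431t ≡ 9 (mod 11), and since 1⁻¹ ≡ 1 (mod 11), t ≡ 9. Hence a ≡ 1130 + 1431·9 = 14009 (mod 15741).
From a ≡ 14009 (mod 15741) write a = 14009 + 15741t. Substituting into a ≡ 9 (mod 16) gives 15741t ≡ 0 (mod 16), and since 13⁻¹ ≡ 5 (mod 16), t ≡ 0. Hence a ≡ 14009 + 15741·0 = 14009 (mod 251856).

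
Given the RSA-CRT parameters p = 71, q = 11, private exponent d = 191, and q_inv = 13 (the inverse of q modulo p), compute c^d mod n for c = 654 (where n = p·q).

16

d_p = d mod (p−1) = 191 mod 70 = 51; d_q = d mod (q−1) = 1.
m₁ = c^(d_p) mod p: c ≡ 15 (mod 71), and 15^51 mod 71 = 16.
m₂ = c^(d_q) mod q: c ≡ 5 (mod 11), and 5^1 mod 11 = 5.
h = q_inv·(m₁ − m₂) mod p = 13·(16 − 5) mod 71 = 1.
m = m₂ + h·q = 5 + 1·11 = 16.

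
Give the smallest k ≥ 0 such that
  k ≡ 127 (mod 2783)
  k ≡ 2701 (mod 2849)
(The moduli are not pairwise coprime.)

612387

gcd(2783, 2849) = 11 and 11 | (2701 − 127), so the pair is consistent; merging gives k ≡ 612387 (mod 720797), where 720797 = lcm(2783, 2849).
The solution is unique modulo lcm(2783, 2849) = 720797.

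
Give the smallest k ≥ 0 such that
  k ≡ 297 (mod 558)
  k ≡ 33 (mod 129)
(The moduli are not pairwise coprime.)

3645

gcd(558, 129) = 3 and 3 | (33 − 297), so the pair is consistent; merging gives k ≡ 3645 (mod 23994), where 23994 = lcm(558, 129).
The solution is unique modulo lcm(558, 129) = 23994.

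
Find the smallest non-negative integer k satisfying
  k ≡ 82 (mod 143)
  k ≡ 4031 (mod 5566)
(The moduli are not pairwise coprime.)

gcd(143, 5566) = 11 and 11 | (4031 − 82), so the pair is consistent; merging gives k ≡ 48559 (mod 72358), where 72358 = lcm(143, 5566).
The solution is unique modulo lcm(143, 5566) = 72358.

48559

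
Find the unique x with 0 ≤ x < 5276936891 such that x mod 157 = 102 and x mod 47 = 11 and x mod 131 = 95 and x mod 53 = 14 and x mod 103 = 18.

From x ≡ 102 (mod 157) write x = 102 + 157t. Substituting into x ≡ 11 (mod 47) gives 157t ≡ 3 (mod 47), and since 16⁻¹ ≡ 3 (mod 47), t ≡ 9. Hence x ≡ 102 + 157·9 = 1515 (mod 7379).
From x ≡ 1515 (mod 7379) write x = 1515 + 7379t. Substituting into x ≡ 95 (mod 131) gives 7379t ≡ 21 (mod 131), and since 43⁻¹ ≡ 64 (mod 131), t ≡ 34. Hence x ≡ 1515 + 7379·34 = 252401 (mod 966649).
From x ≡ 252401 (mod 966649) write x = 252401 + 966649t. Substituting into x ≡ 14 (mod 53) gives 966649t ≡ 52 (mod 53), and since 35⁻¹ ≡ 50 (mod 53), t ≡ 3. Hence x ≡ 252401 + 966649·3 = 3152348 (mod 51232397).
From x ≡ 3152348 (mod 51232397) write x = 3152348 + 51232397t. Substituting into x ≡ 18 (mod 103) gives 51232397t ≡ 88 (mod 103), and since 94⁻¹ ≡ 80 (mod 103), t ≡ 36. Hence x ≡ 3152348 + 51232397·36 = 1847518640 (mod 5276936891).

1847518640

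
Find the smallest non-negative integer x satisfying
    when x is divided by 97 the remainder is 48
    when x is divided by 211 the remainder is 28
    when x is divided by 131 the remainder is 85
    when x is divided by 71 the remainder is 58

127125629

The moduli are pairwise coprime; N = 97·211·131·71 = 190363567.
N/97 = 1962511; 1962511 ≡ 7 (mod 97); 7·14 ≡ 1, so inverse 14.
N/211 = 902197; 902197 ≡ 172 (mod 211); 172·119 ≡ 1, so inverse 119.
N/131 = 1453157; 1453157 ≡ 105 (mod 131); 105·5 ≡ 1, so inverse 5.
N/71 = 2681177; 2681177 ≡ 4 (mod 71); 4·18 ≡ 1, so inverse 18.
x ≡ 48·1962511·14 + 28·902197·119 + 85·1453157·5 + 58·2681177·18 = 7741668309.
7741668309 mod 190363567 = 127125629.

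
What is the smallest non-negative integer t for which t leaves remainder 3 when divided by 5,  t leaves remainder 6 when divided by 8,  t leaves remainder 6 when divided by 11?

358

The moduli are pairwise coprime; N = 5·8·11 = 440.
N/5 = 88; 88 ≡ 3 (mod 5); 3·2 ≡ 1, so inverse 2.
N/8 = 55; 55 ≡ 7 (mod 8); 7·7 ≡ 1, so inverse 7.
N/11 = 40; 40 ≡ 7 (mod 11); 7·8 ≡ 1, so inverse 8.
t ≡ 3·88·2 + 6·55·7 + 6·40·8 = 4758.
4758 mod 440 = 358.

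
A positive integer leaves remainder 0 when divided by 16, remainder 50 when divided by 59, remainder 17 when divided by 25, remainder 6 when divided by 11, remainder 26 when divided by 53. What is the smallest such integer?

1919792

The moduli are pairwise coprime; M = 16·59·25·11·53 = 13758800.
M/16 = 859925; 859925 ≡ 5 (mod 16); 5·13 ≡ 1, so inverse 13.
M/59 = 233200; 233200 ≡ 32 (mod 59); 32·24 ≡ 1, so inverse 24.
M/25 = 550352; 550352 ≡ 2 (mod 25); 2·13 ≡ 1, so inverse 13.
M/11 = 1250800; 1250800 ≡ 1 (mod 11), inverse 1.
M/53 = 259600; 259600 ≡ 6 (mod 53); 6·9 ≡ 1, so inverse 9.
n ≡ 0·859925·13 + 50·233200·24 + 17·550352·13 + 6·1250800·1 + 26·259600·9 = 469718992.
469718992 mod 13758800 = 1919792.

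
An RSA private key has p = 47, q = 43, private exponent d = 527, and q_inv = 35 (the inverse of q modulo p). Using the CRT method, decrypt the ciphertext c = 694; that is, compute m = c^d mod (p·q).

d_p = d mod (p−1) = 527 mod 46 = 21; d_q = d mod (q−1) = 23.
m₁ = c^(d_p) mod p: c ≡ 36 (mod 47), and 36^21 mod 47 = 7.
m₂ = c^(d_q) mod q: c ≡ 6 (mod 43), and 6^23 mod 43 = 36.
h = q_inv·(m₁ − m₂) mod p = 35·(7 − 36) mod 47 = 19.
m = m₂ + h·q = 36 + 19·43 = 853.

853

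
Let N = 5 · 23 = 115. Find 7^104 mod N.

Mod 5: 7 ≡ 2; since 4 | 104, by Fermat 2^104 ≡ 1 (mod 5).
Mod 23: 7 ≡ 7; by Fermat, exponent reduces to 104 mod 22 = 16; 7^16 ≡ 6 (mod 23).
Combine by CRT: x ≡ 1 (mod 5), x ≡ 6 (mod 23) ⇒ x ≡ 6 (mod 115).

6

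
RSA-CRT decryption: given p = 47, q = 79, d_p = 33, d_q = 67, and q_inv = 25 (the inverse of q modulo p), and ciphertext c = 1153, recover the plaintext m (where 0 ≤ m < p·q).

3246

m₁ = c^(d_p) mod p: c ≡ 25 (mod 47), and 25^33 mod 47 = 3.
m₂ = c^(d_q) mod q: c ≡ 47 (mod 79), and 47^67 mod 79 = 7.
h = q_inv·(m₁ − m₂) mod p = 25·(3 − 7) mod 47 = 41.
m = m₂ + h·q = 7 + 41·79 = 3246.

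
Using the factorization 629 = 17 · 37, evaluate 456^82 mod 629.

Mod 17: 456 ≡ 14; by Fermat, exponent reduces to 82 mod 16 = 2; 14^2 ≡ 9 (mod 17).
Mod 37: 456 ≡ 12; by Fermat, exponent reduces to 82 mod 36 = 10; 12^10 ≡ 12 (mod 37).
Combine by CRT: x ≡ 9 (mod 17), x ≡ 12 (mod 37) ⇒ x ≡ 604 (mod 629).

604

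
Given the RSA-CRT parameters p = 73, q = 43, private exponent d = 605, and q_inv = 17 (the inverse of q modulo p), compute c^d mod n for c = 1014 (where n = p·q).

2418

d_p = d mod (p−1) = 605 mod 72 = 29; d_q = d mod (q−1) = 17.
m₁ = c^(d_p) mod p: c ≡ 65 (mod 73), and 65^29 mod 73 = 9.
m₂ = c^(d_q) mod q: c ≡ 25 (mod 43), and 25^17 mod 43 = 10.
h = q_inv·(m₁ − m₂) mod p = 17·(9 − 10) mod 73 = 56.
m = m₂ + h·q = 10 + 56·43 = 2418.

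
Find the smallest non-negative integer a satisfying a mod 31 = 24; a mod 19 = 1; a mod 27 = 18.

From a ≡ 24 (mod 31) write a = 24 + 31t. Substituting into a ≡ 1 (mod 19) gives 31t ≡ 15 (mod 19), and since 12⁻¹ ≡ 8 (mod 19), t ≡ 6. Hence a ≡ 24 + 31·6 = 210 (mod 589).
From a ≡ 210 (mod 589) write a = 210 + 589t. Substituting into a ≡ 18 (mod 27) gives 589t ≡ 24 (mod 27), and since 22⁻¹ ≡ 16 (mod 27), t ≡ 6. Hence a ≡ 210 + 589·6 = 3744 (mod 15903).

3744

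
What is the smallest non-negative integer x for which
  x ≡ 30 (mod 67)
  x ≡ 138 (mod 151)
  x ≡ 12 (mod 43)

228299

From x ≡ 30 (mod 67) write x = 30 + 67t. Substituting into x ≡ 138 (mod 151) gives 67t ≡ 108 (mod 151), and since 67⁻¹ ≡ 142 (mod 151), t ≡ 85. Hence x ≡ 30 + 67·85 = 5725 (mod 10117).
From x ≡ 5725 (mod 10117) write x = 5725 + 10117t. Substituting into x ≡ 12 (mod 43) gives 10117t ≡ 6 (mod 43), and since 12⁻¹ ≡ 18 (mod 43), t ≡ 22. Hence x ≡ 5725 + 10117·22 = 228299 (mod 435031).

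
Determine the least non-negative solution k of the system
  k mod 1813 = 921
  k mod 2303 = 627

19051

Combine the congruences pairwise.
gcd(1813, 2303) = 49 and 49 | (627 − 921), so the pair is consistent; merging gives k ≡ 19051 (mod 85211), where 85211 = lcm(1813, 2303).
The solution is unique modulo lcm(1813, 2303) = 85211.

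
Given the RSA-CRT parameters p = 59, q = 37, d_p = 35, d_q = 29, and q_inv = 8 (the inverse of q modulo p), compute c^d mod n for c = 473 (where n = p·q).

532

m₁ = c^(d_p) mod p: c ≡ 1 (mod 59), and 1^35 mod 59 = 1.
m₂ = c^(d_q) mod q: c ≡ 29 (mod 37), and 29^29 mod 37 = 14.
h = q_inv·(m₁ − m₂) mod p = 8·(1 − 14) mod 59 = 14.
m = m₂ + h·q = 14 + 14·37 = 532.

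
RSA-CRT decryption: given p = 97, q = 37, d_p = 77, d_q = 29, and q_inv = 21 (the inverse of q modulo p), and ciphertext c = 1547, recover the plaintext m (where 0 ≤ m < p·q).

m₁ = c^(d_p) mod p: c ≡ 92 (mod 97), and 92^77 mod 97 = 74.
m₂ = c^(d_q) mod q: c ≡ 30 (mod 37), and 30^29 mod 37 = 25.
h = q_inv·(m₁ − m₂) mod p = 21·(74 − 25) mod 97 = 59.
m = m₂ + h·q = 25 + 59·37 = 2208.

2208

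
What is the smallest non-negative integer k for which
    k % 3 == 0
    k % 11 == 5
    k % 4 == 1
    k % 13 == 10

621

From k ≡ 0 (mod 3) write k = 0 + 3t. Substituting into k ≡ 5 (mod 11) gives 3t ≡ 5 (mod 11), and since 3⁻¹ ≡ 4 (mod 11), t ≡ 9. Hence k ≡ 0 + 3·9 = 27 (mod 33).
From k ≡ 27 (mod 33) write k = 27 + 33t. Substituting into k ≡ 1 (mod 4) gives 33t ≡ 2 (mod 4), and since 1⁻¹ ≡ 1 (mod 4), t ≡ 2. Hence k ≡ 27 + 33·2 = 93 (mod 132).
From k ≡ 93 (mod 132) write k = 93 + 132t. Substituting into k ≡ 10 (mod 13) gives 132t ≡ 8 (mod 13), and since 2⁻¹ ≡ 7 (mod 13), t ≡ 4. Hence k ≡ 93 + 132·4 = 621 (mod 1716).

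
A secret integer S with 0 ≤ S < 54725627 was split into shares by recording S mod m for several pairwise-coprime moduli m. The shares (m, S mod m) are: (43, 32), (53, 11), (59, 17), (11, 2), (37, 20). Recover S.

From S ≡ 32 (mod 43) write S = 32 + 43t. Substituting into S ≡ 11 (mod 53) gives 43t ≡ 32 (mod 53), and since 43⁻¹ ≡ 37 (mod 53), t ≡ 18. Hence S ≡ 32 + 43·18 = 806 (mod 2279).
From S ≡ 806 (mod 2279) write S = 806 + 2279t. Substituting into S ≡ 17 (mod 59) gives 2279t ≡ 37 (mod 59), and since 37⁻¹ ≡ 8 (mod 59), t ≡ 1. Hence S ≡ 806 + 2279·1 = 3085 (mod 134461).
From S ≡ 3085 (mod 134461) write S = 3085 + 134461t. Substituting into S ≡ 2 (mod 11) gives 134461t ≡ 8 (mod 11), and since 8⁻¹ ≡ 7 (mod 11), t ≡ 1. Hence S ≡ 3085 + 134461·1 = 137546 (mod 1479071).
From S ≡ 137546 (mod 1479071) write S = 137546 + 1479071t. Substituting into S ≡ 20 (mod 37) gives 1479071t ≡ 3 (mod 37), and since 33⁻¹ ≡ 9 (mod 37), t ≡ 27. Hence S ≡ 137546 + 1479071·27 = 40072463 (mod 54725627).

40072463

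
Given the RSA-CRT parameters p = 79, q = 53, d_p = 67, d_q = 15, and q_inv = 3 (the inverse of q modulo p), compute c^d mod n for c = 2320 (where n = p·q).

1935

m₁ = c^(d_p) mod p: c ≡ 29 (mod 79), and 29^67 mod 79 = 39.
m₂ = c^(d_q) mod q: c ≡ 41 (mod 53), and 41^15 mod 53 = 27.
h = q_inv·(m₁ − m₂) mod p = 3·(39 − 27) mod 79 = 36.
m = m₂ + h·q = 27 + 36·53 = 1935.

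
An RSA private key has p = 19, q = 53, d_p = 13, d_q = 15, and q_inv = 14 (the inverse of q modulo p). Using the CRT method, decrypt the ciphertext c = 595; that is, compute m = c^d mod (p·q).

821

m₁ = c^(d_p) mod p: c ≡ 6 (mod 19), and 6^13 mod 19 = 4.
m₂ = c^(d_q) mod q: c ≡ 12 (mod 53), and 12^15 mod 53 = 26.
h = q_inv·(m₁ − m₂) mod p = 14·(4 − 26) mod 19 = 15.
m = m₂ + h·q = 26 + 15·53 = 821.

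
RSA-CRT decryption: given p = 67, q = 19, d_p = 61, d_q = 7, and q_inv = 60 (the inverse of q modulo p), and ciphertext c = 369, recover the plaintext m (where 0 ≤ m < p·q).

m₁ = c^(d_p) mod p: c ≡ 34 (mod 67), and 34^61 mod 67 = 32.
m₂ = c^(d_q) mod q: c ≡ 8 (mod 19), and 8^7 mod 19 = 8.
h = q_inv·(m₁ − m₂) mod p = 60·(32 − 8) mod 67 = 33.
m = m₂ + h·q = 8 + 33·19 = 635.

635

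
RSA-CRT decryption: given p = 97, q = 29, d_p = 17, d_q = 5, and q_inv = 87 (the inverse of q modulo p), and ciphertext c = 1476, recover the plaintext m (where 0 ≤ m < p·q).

m₁ = c^(d_p) mod p: c ≡ 21 (mod 97), and 21^17 mod 97 = 41.
m₂ = c^(d_q) mod q: c ≡ 26 (mod 29), and 26^5 mod 29 = 18.
h = q_inv·(m₁ − m₂) mod p = 87·(41 − 18) mod 97 = 61.
m = m₂ + h·q = 18 + 61·29 = 1787.

1787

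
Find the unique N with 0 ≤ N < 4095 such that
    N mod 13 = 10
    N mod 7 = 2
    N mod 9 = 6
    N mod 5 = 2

1752

From N ≡ 10 (mod 13) write N = 10 + 13t. Substituting into N ≡ 2 (mod 7) gives 13t ≡ 6 (mod 7), and since 6⁻¹ ≡ 6 (mod 7), t ≡ 1. Hence N ≡ 10 + 13·1 = 23 (mod 91).
From N ≡ 23 (mod 91) write N = 23 + 91t. Substituting into N ≡ 6 (mod 9) gives 91t ≡ 1 (mod 9), and since 1⁻¹ ≡ 1 (mod 9), t ≡ 1. Hence N ≡ 23 + 91·1 = 114 (mod 819).
From N ≡ 114 (mod 819) write N = 114 + 819t. Substituting into N ≡ 2 (mod 5) gives 819t ≡ 3 (mod 5), and since 4⁻¹ ≡ 4 (mod 5), t ≡ 2. Hence N ≡ 114 + 819·2 = 1752 (mod 4095).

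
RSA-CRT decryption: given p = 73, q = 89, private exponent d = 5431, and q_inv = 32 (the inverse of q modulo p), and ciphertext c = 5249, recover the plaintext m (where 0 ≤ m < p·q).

189

d_p = d mod (p−1) = 5431 mod 72 = 31; d_q = d mod (q−1) = 63.
m₁ = c^(d_p) mod p: c ≡ 66 (mod 73), and 66^31 mod 73 = 43.
m₂ = c^(d_q) mod q: c ≡ 87 (mod 89), and 87^63 mod 89 = 11.
h = q_inv·(m₁ − m₂) mod p = 32·(43 − 11) mod 73 = 2.
m = m₂ + h·q = 11 + 2·89 = 189.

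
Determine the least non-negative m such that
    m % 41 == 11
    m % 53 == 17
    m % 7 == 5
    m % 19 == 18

The moduli are pairwise coprime; N = 41·53·7·19 = 289009.
N/41 = 7049; 7049 ≡ 38 (mod 41); 38·27 ≡ 1, so inverse 27.
N/53 = 5453; 5453 ≡ 47 (mod 53); 47·44 ≡ 1, so inverse 44.
N/7 = 41287; 41287 ≡ 1 (mod 7), inverse 1.
N/19 = 15211; 15211 ≡ 11 (mod 19); 11·7 ≡ 1, so inverse 7.
m ≡ 11·7049·27 + 17·5453·44 + 5·41287·1 + 18·15211·7 = 8295418.
8295418 mod 289009 = 203166.

203166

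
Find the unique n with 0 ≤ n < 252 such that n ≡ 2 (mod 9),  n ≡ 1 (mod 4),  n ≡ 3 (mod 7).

101

The moduli are pairwise coprime; M = 9·4·7 = 252.
M/9 = 28; 28 ≡ 1 (mod 9), inverse 1.
M/4 = 63; 63 ≡ 3 (mod 4); 3·3 ≡ 1, so inverse 3.
M/7 = 36; 36 ≡ 1 (mod 7), inverse 1.
n ≡ 2·28·1 + 1·63·3 + 3·36·1 = 353.
353 mod 252 = 101.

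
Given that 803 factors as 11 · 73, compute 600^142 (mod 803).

Mod 11: 600 ≡ 6; by Fermat, exponent reduces to 142 mod 10 = 2; 6^2 ≡ 3 (mod 11).
Mod 73: 600 ≡ 16; by Fermat, exponent reduces to 142 mod 72 = 70; 16^70 ≡ 2 (mod 73).
Combine by CRT: x ≡ 3 (mod 11), x ≡ 2 (mod 73) ⇒ x ≡ 586 (mod 803).

586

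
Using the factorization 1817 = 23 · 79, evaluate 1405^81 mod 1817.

775

Mod 23: 1405 ≡ 2; by Fermat, exponent reduces to 81 mod 22 = 15; 2^15 ≡ 16 (mod 23).
Mod 79: 1405 ≡ 62; by Fermat, exponent reduces to 81 mod 78 = 3; 62^3 ≡ 64 (mod 79).
Combine by CRT: x ≡ 16 (mod 23), x ≡ 64 (mod 79) ⇒ x ≡ 775 (mod 1817).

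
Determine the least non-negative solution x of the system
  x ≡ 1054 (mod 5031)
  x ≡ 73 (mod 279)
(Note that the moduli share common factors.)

76519

gcd(5031, 279) = 9 and 9 | (73 − 1054), so the pair is consistent; merging gives x ≡ 76519 (mod 155961), where 155961 = lcm(5031, 279).
The solution is unique modulo lcm(5031, 279) = 155961.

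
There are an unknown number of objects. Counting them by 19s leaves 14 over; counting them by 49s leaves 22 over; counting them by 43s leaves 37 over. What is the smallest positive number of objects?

7519

The moduli are pairwise coprime; M = 19·49·43 = 40033.
M/19 = 2107; 2107 ≡ 17 (mod 19); 17·9 ≡ 1, so inverse 9.
M/49 = 817; 817 ≡ 33 (mod 49); 33·3 ≡ 1, so inverse 3.
M/43 = 931; 931 ≡ 28 (mod 43); 28·20 ≡ 1, so inverse 20.
N ≡ 14·2107·9 + 22·817·3 + 37·931·20 = 1008344.
1008344 mod 40033 = 7519.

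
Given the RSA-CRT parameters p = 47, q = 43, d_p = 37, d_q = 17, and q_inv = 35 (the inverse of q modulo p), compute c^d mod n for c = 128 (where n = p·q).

m₁ = c^(d_p) mod p: c ≡ 34 (mod 47), and 34^37 mod 47 = 17.
m₂ = c^(d_q) mod q: c ≡ 42 (mod 43), and 42^17 mod 43 = 42.
h = q_inv·(m₁ − m₂) mod p = 35·(17 − 42) mod 47 = 18.
m = m₂ + h·q = 42 + 18·43 = 816.

816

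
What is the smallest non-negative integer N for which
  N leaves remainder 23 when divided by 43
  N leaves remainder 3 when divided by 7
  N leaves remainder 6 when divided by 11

The moduli are pairwise coprime; M = 43·7·11 = 3311.
M/43 = 77; 77 ≡ 34 (mod 43); 34·19 ≡ 1, so inverse 19.
M/7 = 473; 473 ≡ 4 (mod 7); 4·2 ≡ 1, so inverse 2.
M/11 = 301; 301 ≡ 4 (mod 11); 4·3 ≡ 1, so inverse 3.
N ≡ 23·77·19 + 3·473·2 + 6·301·3 = 41905.
41905 mod 3311 = 2173.

2173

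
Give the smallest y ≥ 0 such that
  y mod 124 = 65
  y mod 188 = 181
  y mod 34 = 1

94181

Combine the congruences pairwise.
gcd(124, 188) = 4 and 4 | (181 − 65), so the pair is consistent; merging gives y ≡ 933 (mod 5828), where 5828 = lcm(124, 188).
gcd(5828, 34) = 2 and 2 | (1 − 933), so the pair is consistent; merging gives y ≡ 94181 (mod 99076), where 99076 = lcm(5828, 34).
The solution is unique modulo lcm(124, 188, 34) = 99076.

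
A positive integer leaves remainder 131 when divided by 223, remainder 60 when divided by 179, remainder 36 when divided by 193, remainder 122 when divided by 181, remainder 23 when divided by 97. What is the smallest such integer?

From n ≡ 131 (mod 223) write n = 131 + 223t. Substituting into n ≡ 60 (mod 179) gives 223t ≡ 108 (mod 179), and since 44⁻¹ ≡ 118 (mod 179), t ≡ 35. Hence n ≡ 131 + 223·35 = 7936 (mod 39917).
From n ≡ 7936 (mod 39917) write n = 7936 + 39917t. Substituting into n ≡ 36 (mod 193) gives 39917t ≡ 13 (mod 193), and since 159⁻¹ ≡ 17 (mod 193), t ≡ 28. Hence n ≡ 7936 + 39917·28 = 1125612 (mod 7703981).
From n ≡ 1125612 (mod 7703981) write n = 1125612 + 7703981t. Substituting into n ≡ 122 (mod 181) gives 7703981t ≡ 149 (mod 181), and since 78⁻¹ ≡ 123 (mod 181), t ≡ 46. Hence n ≡ 1125612 + 7703981·46 = 355508738 (mod 1394420561).
From n ≡ 355508738 (mod 1394420561) write n = 355508738 + 1394420561t. Substituting into n ≡ 23 (mod 97) gives 1394420561t ≡ 68 (mod 97), and since 68⁻¹ ≡ 10 (mod 97), t ≡ 1. Hence n ≡ 355508738 + 1394420561·1 = 1749929299 (mod 135258794417).

1749929299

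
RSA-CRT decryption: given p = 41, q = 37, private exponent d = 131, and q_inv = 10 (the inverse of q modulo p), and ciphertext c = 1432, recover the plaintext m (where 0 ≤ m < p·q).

1490

d_p = d mod (p−1) = 131 mod 40 = 11; d_q = d mod (q−1) = 23.
m₁ = c^(d_p) mod p: c ≡ 38 (mod 41), and 38^11 mod 41 = 14.
m₂ = c^(d_q) mod q: c ≡ 26 (mod 37), and 26^23 mod 37 = 10.
h = q_inv·(m₁ − m₂) mod p = 10·(14 − 10) mod 41 = 40.
m = m₂ + h·q = 10 + 40·37 = 1490.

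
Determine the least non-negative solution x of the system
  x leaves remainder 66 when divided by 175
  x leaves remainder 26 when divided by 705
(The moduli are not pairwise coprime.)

5666

gcd(175, 705) = 5 and 5 | (26 − 66), so the pair is consistent; merging gives x ≡ 5666 (mod 24675), where 24675 = lcm(175, 705).
The solution is unique modulo lcm(175, 705) = 24675.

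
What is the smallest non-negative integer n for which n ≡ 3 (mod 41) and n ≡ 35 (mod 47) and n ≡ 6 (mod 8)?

The moduli are pairwise coprime; M = 41·47·8 = 15416.
M/41 = 376; 376 ≡ 7 (mod 41); 7·6 ≡ 1, so inverse 6.
M/47 = 328; 328 ≡ 46 (mod 47); 46·46 ≡ 1, so inverse 46.
M/8 = 1927; 1927 ≡ 7 (mod 8); 7·7 ≡ 1, so inverse 7.
n ≡ 3·376·6 + 35·328·46 + 6·1927·7 = 615782.
615782 mod 15416 = 14558.

14558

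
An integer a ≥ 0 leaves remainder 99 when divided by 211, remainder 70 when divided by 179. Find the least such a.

17612

Combine the congruences pairwise.
From a ≡ 99 (mod 211) write a = 99 + 211t. Substituting into a ≡ 70 (mod 179) gives 211t ≡ 150 (mod 179), and since 32⁻¹ ≡ 28 (mod 179), t ≡ 83. Hence a ≡ 99 + 211·83 = 17612 (mod 37769).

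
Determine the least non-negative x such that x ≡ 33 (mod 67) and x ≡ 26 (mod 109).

6130

Combine the congruences pairwise.
From x ≡ 33 (mod 67) write x = 33 + 67t. Substituting into x ≡ 26 (mod 109) gives 67t ≡ 102 (mod 109), and since 67⁻¹ ≡ 96 (mod 109), t ≡ 91. Hence x ≡ 33 + 67·91 = 6130 (mod 7303).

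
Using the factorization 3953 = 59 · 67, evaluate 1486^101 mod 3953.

3005

Mod 59: 1486 ≡ 11; by Fermat, exponent reduces to 101 mod 58 = 43; 11^43 ≡ 55 (mod 59).
Mod 67: 1486 ≡ 12; by Fermat, exponent reduces to 101 mod 66 = 35; 12^35 ≡ 57 (mod 67).
Combine by CRT: x ≡ 55 (mod 59), x ≡ 57 (mod 67) ⇒ x ≡ 3005 (mod 3953).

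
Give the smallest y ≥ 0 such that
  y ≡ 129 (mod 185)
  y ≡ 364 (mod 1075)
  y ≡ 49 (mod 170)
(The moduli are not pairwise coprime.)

gcd(185, 1075) = 5 and 5 | (364 − 129), so the pair is consistent; merging gives y ≡ 13264 (mod 39775), where 39775 = lcm(185, 1075).
gcd(39775, 170) = 5 and 5 | (49 − 13264), so the pair is consistent; merging gives y ≡ 1007639 (mod 1352350), where 1352350 = lcm(39775, 170).
The solution is unique modulo lcm(185, 1075, 170) = 1352350.

1007639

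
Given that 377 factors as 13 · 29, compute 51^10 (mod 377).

53

Mod 13: 51 ≡ 12; 12^10 ≡ 1 (mod 13).
Mod 29: 51 ≡ 22; 22^10 ≡ 24 (mod 29).
Combine by CRT: x ≡ 1 (mod 13), x ≡ 24 (mod 29) ⇒ x ≡ 53 (mod 377).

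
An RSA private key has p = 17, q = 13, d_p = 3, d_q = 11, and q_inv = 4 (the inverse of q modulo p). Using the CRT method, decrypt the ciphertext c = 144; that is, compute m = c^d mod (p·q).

53

m₁ = c^(d_p) mod p: c ≡ 8 (mod 17), and 8^3 mod 17 = 2.
m₂ = c^(d_q) mod q: c ≡ 1 (mod 13), and 1^11 mod 13 = 1.
h = q_inv·(m₁ − m₂) mod p = 4·(2 − 1) mod 17 = 4.
m = m₂ + h·q = 1 + 4·13 = 53.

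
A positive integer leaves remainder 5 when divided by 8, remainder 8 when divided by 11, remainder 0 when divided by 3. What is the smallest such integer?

The moduli are pairwise coprime; N = 8·11·3 = 264.
N/8 = 33; 33 ≡ 1 (mod 8), inverse 1.
N/11 = 24; 24 ≡ 2 (mod 11); 2·6 ≡ 1, so inverse 6.
N/3 = 88; 88 ≡ 1 (mod 3), inverse 1.
x ≡ 5·33·1 + 8·24·6 + 0·88·1 = 1317.
1317 mod 264 = 261.

261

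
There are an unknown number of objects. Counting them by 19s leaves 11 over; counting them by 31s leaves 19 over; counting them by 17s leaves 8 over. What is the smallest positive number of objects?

6281

Combine the congruences pairwise.
From N ≡ 11 (mod 19) write N = 11 + 19t. Substituting into N ≡ 19 (mod 31) gives 19t ≡ 8 (mod 31), and since 19⁻¹ ≡ 18 (mod 31), t ≡ 20. Hence N ≡ 11 + 19·20 = 391 (mod 589).
From N ≡ 391 (mod 589) write N = 391 + 589t. Substituting into N ≡ 8 (mod 17) gives 589t ≡ 8 (mod 17), and since 11⁻¹ ≡ 14 (mod 17), t ≡ 10. Hence N ≡ 391 + 589·10 = 6281 (mod 10013).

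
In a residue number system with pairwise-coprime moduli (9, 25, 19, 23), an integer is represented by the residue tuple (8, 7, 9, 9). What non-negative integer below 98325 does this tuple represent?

34532

The moduli are pairwise coprime; N = 9·25·19·23 = 98325.
N/9 = 10925; 10925 ≡ 8 (mod 9); 8·8 ≡ 1, so inverse 8.
N/25 = 3933; 3933 ≡ 8 (mod 25); 8·22 ≡ 1, so inverse 22.
N/19 = 5175; 5175 ≡ 7 (mod 19); 7·11 ≡ 1, so inverse 11.
N/23 = 4275; 4275 ≡ 20 (mod 23); 20·15 ≡ 1, so inverse 15.
x ≡ 8·10925·8 + 7·3933·22 + 9·5175·11 + 9·4275·15 = 2394332.
2394332 mod 98325 = 34532.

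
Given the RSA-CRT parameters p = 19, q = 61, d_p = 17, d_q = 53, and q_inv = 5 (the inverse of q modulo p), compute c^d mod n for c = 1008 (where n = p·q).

894

m₁ = c^(d_p) mod p: c ≡ 1 (mod 19), and 1^17 mod 19 = 1.
m₂ = c^(d_q) mod q: c ≡ 32 (mod 61), and 32^53 mod 61 = 40.
h = q_inv·(m₁ − m₂) mod p = 5·(1 − 40) mod 19 = 14.
m = m₂ + h·q = 40 + 14·61 = 894.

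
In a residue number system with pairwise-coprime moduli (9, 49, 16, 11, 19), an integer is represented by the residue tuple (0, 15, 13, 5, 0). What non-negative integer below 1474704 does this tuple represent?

707085

The moduli are pairwise coprime; N = 9·49·16·11·19 = 1474704.
N/9 = 163856; 163856 ≡ 2 (mod 9); 2·5 ≡ 1, so inverse 5.
N/49 = 30096; 30096 ≡ 10 (mod 49); 10·5 ≡ 1, so inverse 5.
N/16 = 92169; 92169 ≡ 9 (mod 16); 9·9 ≡ 1, so inverse 9.
N/11 = 134064; 134064 ≡ 7 (mod 11); 7·8 ≡ 1, so inverse 8.
N/19 = 77616; 77616 ≡ 1 (mod 19), inverse 1.
x ≡ 0·163856·5 + 15·30096·5 + 13·92169·9 + 5·134064·8 + 0·77616·1 = 18403533.
18403533 mod 1474704 = 707085.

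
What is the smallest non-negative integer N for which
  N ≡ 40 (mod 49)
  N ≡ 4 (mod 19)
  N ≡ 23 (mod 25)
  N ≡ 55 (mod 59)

640323

The moduli are pairwise coprime; M = 49·19·25·59 = 1373225.
M/49 = 28025; 28025 ≡ 46 (mod 49); 46·16 ≡ 1, so inverse 16.
M/19 = 72275; 72275 ≡ 18 (mod 19); 18·18 ≡ 1, so inverse 18.
M/25 = 54929; 54929 ≡ 4 (mod 25); 4·19 ≡ 1, so inverse 19.
M/59 = 23275; 23275 ≡ 29 (mod 59); 29·57 ≡ 1, so inverse 57.
N ≡ 40·28025·16 + 4·72275·18 + 23·54929·19 + 55·23275·57 = 120110898.
120110898 mod 1373225 = 640323.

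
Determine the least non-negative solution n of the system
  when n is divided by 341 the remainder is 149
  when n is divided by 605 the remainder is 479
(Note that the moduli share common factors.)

gcd(341, 605) = 11 and 11 | (479 − 149), so the pair is consistent; merging gives n ≡ 13789 (mod 18755), where 18755 = lcm(341, 605).
The solution is unique modulo lcm(341, 605) = 18755.

13789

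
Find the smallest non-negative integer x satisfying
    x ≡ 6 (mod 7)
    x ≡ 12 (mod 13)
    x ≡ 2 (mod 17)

From x ≡ 6 (mod 7) write x = 6 + 7t. Substituting into x ≡ 12 (mod 13) gives 7t ≡ 6 (mod 13), and since 7⁻¹ ≡ 2 (mod 13), t ≡ 12. Hence x ≡ 6 + 7·12 = 90 (mod 91).
From x ≡ 90 (mod 91) write x = 90 + 91t. Substituting into x ≡ 2 (mod 17) gives 91t ≡ 14 (mod 17), and since 6⁻¹ ≡ 3 (mod 17), t ≡ 8. Hence x ≡ 90 + 91·8 = 818 (mod 1547).

818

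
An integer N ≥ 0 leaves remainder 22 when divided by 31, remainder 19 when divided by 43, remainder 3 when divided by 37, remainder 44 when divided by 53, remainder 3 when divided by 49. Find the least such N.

Combine the congruences pairwise.
From N ≡ 22 (mod 31) write N = 22 + 31t. Substituting into N ≡ 19 (mod 43) gives 31t ≡ 40 (mod 43), and since 31⁻¹ ≡ 25 (mod 43), t ≡ 11. Hence N ≡ 22 + 31·11 = 363 (mod 1333).
From N ≡ 363 (mod 1333) write N = 363 + 1333t. Substituting into N ≡ 3 (mod 37) gives 1333t ≡ 10 (mod 37), and since 1⁻¹ ≡ 1 (mod 37), t ≡ 10. Hence N ≡ 363 + 1333·10 = 13693 (mod 49321).
From N ≡ 13693 (mod 49321) write N = 13693 + 49321t. Substituting into N ≡ 44 (mod 53) gives 49321t ≡ 25 (mod 53), and since 31⁻¹ ≡ 12 (mod 53), t ≡ 35. Hence N ≡ 13693 + 49321·35 = 1739928 (mod 2614013).
From N ≡ 1739928 (mod 2614013) write N = 1739928 + 2614013t. Substituting into N ≡ 3 (mod 49) gives 2614013t ≡ 16 (mod 49), and since 10⁻¹ ≡ 5 (mod 49), t ≡ 31. Hence N ≡ 1739928 + 2614013·31 = 82774331 (mod 128086637).

82774331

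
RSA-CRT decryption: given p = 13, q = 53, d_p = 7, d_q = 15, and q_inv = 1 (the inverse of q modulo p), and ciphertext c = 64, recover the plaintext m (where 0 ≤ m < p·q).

m₁ = c^(d_p) mod p: c ≡ 12 (mod 13), and 12^7 mod 13 = 12.
m₂ = c^(d_q) mod q: c ≡ 11 (mod 53), and 11^15 mod 53 = 38.
h = q_inv·(m₁ − m₂) mod p = 1·(12 − 38) mod 13 = 0.
m = m₂ + h·q = 38 + 0·53 = 38.

38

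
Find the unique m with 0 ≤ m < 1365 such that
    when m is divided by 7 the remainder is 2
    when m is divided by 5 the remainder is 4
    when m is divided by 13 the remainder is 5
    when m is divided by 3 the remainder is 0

The moduli are pairwise coprime; N = 7·5·13·3 = 1365.
N/7 = 195; 195 ≡ 6 (mod 7); 6·6 ≡ 1, so inverse 6.
N/5 = 273; 273 ≡ 3 (mod 5); 3·2 ≡ 1, so inverse 2.
N/13 = 105; 105 ≡ 1 (mod 13), inverse 1.
N/3 = 455; 455 ≡ 2 (mod 3); 2·2 ≡ 1, so inverse 2.
m ≡ 2·195·6 + 4·273·2 + 5·105·1 + 0·455·2 = 5049.
5049 mod 1365 = 954.

954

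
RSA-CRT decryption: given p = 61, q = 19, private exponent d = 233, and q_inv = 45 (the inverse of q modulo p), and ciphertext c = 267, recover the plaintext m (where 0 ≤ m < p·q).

704

d_p = d mod (p−1) = 233 mod 60 = 53; d_q = d mod (q−1) = 17.
m₁ = c^(d_p) mod p: c ≡ 23 (mod 61), and 23^53 mod 61 = 33.
m₂ = c^(d_q) mod q: c ≡ 1 (mod 19), and 1^17 mod 19 = 1.
h = q_inv·(m₁ − m₂) mod p = 45·(33 − 1) mod 61 = 37.
m = m₂ + h·q = 1 + 37·19 = 704.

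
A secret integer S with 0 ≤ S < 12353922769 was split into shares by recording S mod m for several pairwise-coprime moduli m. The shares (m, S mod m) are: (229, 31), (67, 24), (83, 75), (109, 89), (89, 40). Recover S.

11057481436

The moduli are pairwise coprime; N = 229·67·83·109·89 = 12353922769.
N/229 = 53947261; 53947261 ≡ 128 (mod 229); 128·34 ≡ 1, so inverse 34.
N/67 = 184386907; 184386907 ≡ 26 (mod 67); 26·49 ≡ 1, so inverse 49.
N/83 = 148842443; 148842443 ≡ 37 (mod 83); 37·9 ≡ 1, so inverse 9.
N/109 = 113338741; 113338741 ≡ 105 (mod 109); 105·27 ≡ 1, so inverse 27.
N/89 = 138808121; 138808121 ≡ 72 (mod 89); 72·68 ≡ 1, so inverse 68.
S ≡ 31·53947261·34 + 24·184386907·49 + 75·148842443·9 + 89·113338741·27 + 40·138808121·68 = 1024079148494.
1024079148494 mod 12353922769 = 11057481436.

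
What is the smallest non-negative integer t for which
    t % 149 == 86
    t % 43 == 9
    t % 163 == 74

864137

Combine the congruences pairwise.
From t ≡ 86 (mod 149) write t = 86 + 149s. Substituting into t ≡ 9 (mod 43) gives 149s ≡ 9 (mod 43), and since 20⁻¹ ≡ 28 (mod 43), s ≡ 37. Hence t ≡ 86 + 149·37 = 5599 (mod 6407).
From t ≡ 5599 (mod 6407) write t = 5599 + 6407s. Substituting into t ≡ 74 (mod 163) gives 6407s ≡ 17 (mod 163), and since 50⁻¹ ≡ 75 (mod 163), s ≡ 134. Hence t ≡ 5599 + 6407·134 = 864137 (mod 1044341).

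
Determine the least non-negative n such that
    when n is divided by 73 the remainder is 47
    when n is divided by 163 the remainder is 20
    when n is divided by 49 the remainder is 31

34576

Combine the congruences pairwise.
From n ≡ 47 (mod 73) write n = 47 + 73t. Substituting into n ≡ 20 (mod 163) gives 73t ≡ 136 (mod 163), and since 73⁻¹ ≡ 67 (mod 163), t ≡ 147. Hence n ≡ 47 + 73·147 = 10778 (mod 11899).
From n ≡ 10778 (mod 11899) write n = 10778 + 11899t. Substituting into n ≡ 31 (mod 49) gives 11899t ≡ 33 (mod 49), and since 41⁻¹ ≡ 6 (mod 49), t ≡ 2. Hence n ≡ 10778 + 11899·2 = 34576 (mod 583051).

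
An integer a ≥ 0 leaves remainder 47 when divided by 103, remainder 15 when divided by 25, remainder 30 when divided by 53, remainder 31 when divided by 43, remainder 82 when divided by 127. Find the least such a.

457222815

The moduli are pairwise coprime; N = 103·25·53·43·127 = 745289975.
N/103 = 7235825; 7235825 ≡ 75 (mod 103); 75·11 ≡ 1, so inverse 11.
N/25 = 29811599; 29811599 ≡ 24 (mod 25); 24·24 ≡ 1, so inverse 24.
N/53 = 14062075; 14062075 ≡ 9 (mod 53); 9·6 ≡ 1, so inverse 6.
N/43 = 17332325; 17332325 ≡ 14 (mod 43); 14·40 ≡ 1, so inverse 40.
N/127 = 5868425; 5868425 ≡ 9 (mod 127); 9·113 ≡ 1, so inverse 113.
a ≡ 47·7235825·11 + 15·29811599·24 + 30·14062075·6 + 31·17332325·40 + 82·5868425·113 = 92873179715.
92873179715 mod 745289975 = 457222815.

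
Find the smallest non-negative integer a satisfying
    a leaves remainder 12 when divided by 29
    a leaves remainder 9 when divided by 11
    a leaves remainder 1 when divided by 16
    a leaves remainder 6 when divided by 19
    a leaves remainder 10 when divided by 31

The moduli are pairwise coprime; N = 29·11·16·19·31 = 3006256.
N/29 = 103664; 103664 ≡ 18 (mod 29); 18·21 ≡ 1, so inverse 21.
N/11 = 273296; 273296 ≡ 1 (mod 11), inverse 1.
N/16 = 187891; 187891 ≡ 3 (mod 16); 3·11 ≡ 1, so inverse 11.
N/19 = 158224; 158224 ≡ 11 (mod 19); 11·7 ≡ 1, so inverse 7.
N/31 = 96976; 96976 ≡ 8 (mod 31); 8·4 ≡ 1, so inverse 4.
a ≡ 12·103664·21 + 9·273296·1 + 1·187891·11 + 6·158224·7 + 10·96976·4 = 41174241.
41174241 mod 3006256 = 2092913.

2092913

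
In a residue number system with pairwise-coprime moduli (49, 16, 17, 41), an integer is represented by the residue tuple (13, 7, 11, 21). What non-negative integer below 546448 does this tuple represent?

34215

The moduli are pairwise coprime; N = 49·16·17·41 = 546448.
N/49 = 11152; 11152 ≡ 29 (mod 49); 29·22 ≡ 1, so inverse 22.
N/16 = 34153; 34153 ≡ 9 (mod 16); 9·9 ≡ 1, so inverse 9.
N/17 = 32144; 32144 ≡ 14 (mod 17); 14·11 ≡ 1, so inverse 11.
N/41 = 13328; 13328 ≡ 3 (mod 41); 3·14 ≡ 1, so inverse 14.
x ≡ 13·11152·22 + 7·34153·9 + 11·32144·11 + 21·13328·14 = 13148967.
13148967 mod 546448 = 34215.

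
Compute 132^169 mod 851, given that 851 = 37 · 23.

728

Mod 37: 132 ≡ 21; by Fermat, exponent reduces to 169 mod 36 = 25; 21^25 ≡ 25 (mod 37).
Mod 23: 132 ≡ 17; by Fermat, exponent reduces to 169 mod 22 = 15; 17^15 ≡ 15 (mod 23).
Combine by CRT: x ≡ 25 (mod 37), x ≡ 15 (mod 23) ⇒ x ≡ 728 (mod 851).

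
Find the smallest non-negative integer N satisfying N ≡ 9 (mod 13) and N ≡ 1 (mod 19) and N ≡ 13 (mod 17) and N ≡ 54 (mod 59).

235582

The moduli are pairwise coprime; M = 13·19·17·59 = 247741.
M/13 = 19057; 19057 ≡ 12 (mod 13); 12·12 ≡ 1, so inverse 12.
M/19 = 13039; 13039 ≡ 5 (mod 19); 5·4 ≡ 1, so inverse 4.
M/17 = 14573; 14573 ≡ 4 (mod 17); 4·13 ≡ 1, so inverse 13.
M/59 = 4199; 4199 ≡ 10 (mod 59); 10·6 ≡ 1, so inverse 6.
N ≡ 9·19057·12 + 1·13039·4 + 13·14573·13 + 54·4199·6 = 5933625.
5933625 mod 247741 = 235582.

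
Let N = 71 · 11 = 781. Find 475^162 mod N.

Mod 71: 475 ≡ 49; by Fermat, exponent reduces to 162 mod 70 = 22; 49^22 ≡ 24 (mod 71).
Mod 11: 475 ≡ 2; by Fermat, exponent reduces to 162 mod 10 = 2; 2^2 ≡ 4 (mod 11).
Combine by CRT: x ≡ 24 (mod 71), x ≡ 4 (mod 11) ⇒ x ≡ 521 (mod 781).

521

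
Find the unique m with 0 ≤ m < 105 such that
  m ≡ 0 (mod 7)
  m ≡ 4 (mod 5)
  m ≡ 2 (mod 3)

14

The moduli are pairwise coprime; N = 7·5·3 = 105.
N/7 = 15; 15 ≡ 1 (mod 7), inverse 1.
N/5 = 21; 21 ≡ 1 (mod 5), inverse 1.
N/3 = 35; 35 ≡ 2 (mod 3); 2·2 ≡ 1, so inverse 2.
m ≡ 0·15·1 + 4·21·1 + 2·35·2 = 224.
224 mod 105 = 14.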